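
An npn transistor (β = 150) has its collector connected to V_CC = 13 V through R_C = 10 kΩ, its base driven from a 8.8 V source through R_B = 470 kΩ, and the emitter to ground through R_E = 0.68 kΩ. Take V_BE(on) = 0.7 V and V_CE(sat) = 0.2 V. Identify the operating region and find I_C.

Assume active: I_B = (8.8 − 0.7)/(470 + 151×0.68) = 0.0141 mA, I_C = β·I_B = 2.12 mA.
Then V_CE = 13 − 2.12×10 − 2.14×0.68 = -9.67 V < 0.2 V — the active assumption fails.
Re-solve with V_CE = 0.2 V. KCL at the emitter: V_E/R_E = (V_BB−0.7−V_E)/R_B + (V_CC−0.2−V_E)/R_C, giving V_E = 0.825 V.
I_C = (V_CC − 0.2 − V_E)/R_C = (12.8 − 0.825)/10 = 1.2 mA.
Check: I_B = (8.1 − 0.825)/470 = 0.0155 mA, and β·I_B = 2.32 mA > I_C, confirming saturation.

saturation; I_C ≈ 1.2 mA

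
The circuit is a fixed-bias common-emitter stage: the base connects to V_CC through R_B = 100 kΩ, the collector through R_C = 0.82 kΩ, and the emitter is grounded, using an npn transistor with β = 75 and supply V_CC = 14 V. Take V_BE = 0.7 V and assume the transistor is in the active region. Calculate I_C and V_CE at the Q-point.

I_C ≈ 10 mA, V_CE ≈ 5.8 V

Base loop: V_CC = I_B·R_B + V_BE, so I_B = (14 − 0.7)/100 kΩ = 0.133 mA.
In the active region I_C = β·I_B = 75 × 0.133 = 9.98 mA.
Collector loop: V_CE = V_CC − I_C·R_C = 14 − 9.98×0.82 = 5.82 V.
Since V_CE = 5.82 V > V_CE(sat) ≈ 0.2 V, the transistor is in the active region as assumed.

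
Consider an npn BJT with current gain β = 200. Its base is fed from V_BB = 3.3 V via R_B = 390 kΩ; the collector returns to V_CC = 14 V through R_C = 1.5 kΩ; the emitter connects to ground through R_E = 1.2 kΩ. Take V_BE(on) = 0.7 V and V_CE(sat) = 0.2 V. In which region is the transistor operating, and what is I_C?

active; I_C ≈ 0.82 mA

Assume active. Base-emitter loop: I_B = (V_BB − V_BE)/(R_B + (β+1)R_E) = (3.3 − 0.7)/(390 + 201×1.2) = 0.00412 mA.
I_C = β·I_B = 200×0.00412 = 0.824 mA.
V_CE = V_CC − I_C·R_C − I_E·R_E = 14 − 0.824×1.5 − 0.828×1.2 = 11.8 V > V_CE(sat), so the active-region assumption holds.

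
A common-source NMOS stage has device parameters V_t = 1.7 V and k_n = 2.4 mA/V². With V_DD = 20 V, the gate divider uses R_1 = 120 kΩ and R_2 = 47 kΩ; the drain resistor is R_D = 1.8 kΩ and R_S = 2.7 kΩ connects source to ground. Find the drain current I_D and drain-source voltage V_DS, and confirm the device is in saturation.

V_G = V_DD·R_2/(R_1+R_2) = 20×47/167 = 5.63 V.
Assume saturation: I_D = (k_n/2)(V_GS − V_t)² with V_GS = V_G − I_D·R_S = 5.63 − 2.7·I_D.
Substituting gives 8.75·I_D² − 26.5·I_D + 18.5 = 0, with roots I_D = 1.1 or 1.92 mA.
The root I_D = 1.92 mA gives V_GS = 0.434 V ≤ V_t, so take I_D = 1.1 mA.
Then V_GS = 2.66 V and V_DS = V_DD − I_D(R_D+R_S) = 20 − 1.1×4.5 = 15 V.
Saturation requires V_DS ≥ V_GS − V_t = 0.958 V; 15 ≥ 0.958 ✓.

I_D ≈ 1.1 mA, V_DS ≈ 15 V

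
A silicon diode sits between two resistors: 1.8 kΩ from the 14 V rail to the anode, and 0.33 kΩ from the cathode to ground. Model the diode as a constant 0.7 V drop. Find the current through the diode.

The two resistors are in series with the diode, so KVL gives 14 = I·1.8 + 0.7 + I·0.33.
I = (14 − 0.7) / (1.8 + 0.33) kΩ = 13.3 / 2.13 = 6.24 mA.

I ≈ 6.2 mA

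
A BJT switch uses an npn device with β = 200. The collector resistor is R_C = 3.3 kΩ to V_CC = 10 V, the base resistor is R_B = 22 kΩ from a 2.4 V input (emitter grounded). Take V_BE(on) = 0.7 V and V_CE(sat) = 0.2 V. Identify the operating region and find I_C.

saturation; I_C ≈ 3 mA

Assume active: I_B = (2.4 − 0.7)/22 = 0.0773 mA, giving I_C = β·I_B = 15.5 mA.
But then V_CE = 10 − 15.5×3.3 = -41 V < V_CE(sat) = 0.2 V — impossible in the active region.
So the transistor is saturated. With V_CE = 0.2 V, I_C = (V_CC − 0.2)/R_C = 9.8/3.3 = 2.97 mA.
Check: β·I_B = 15.5 mA > I_C = 2.97 mA, confirming saturation.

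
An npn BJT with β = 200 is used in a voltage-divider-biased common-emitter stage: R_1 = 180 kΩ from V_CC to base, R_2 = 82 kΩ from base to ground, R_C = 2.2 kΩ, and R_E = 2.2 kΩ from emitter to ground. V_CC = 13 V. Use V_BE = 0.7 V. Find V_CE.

V_CE ≈ 7 V

Thevenize the base divider: V_Th = V_CC·R_2/(R_1+R_2) = 13×82/262 = 4.07 V, R_Th = R_1‖R_2 = 56.3 kΩ.
Base-emitter loop: V_Th = I_B·R_Th + V_BE + (β+1)I_B·R_E, so I_B = (4.07 − 0.7) / (56.3 + 201×2.2) = 0.00676 mA.
I_C = β·I_B = 200×0.00676 = 1.35 mA, and I_E = (β+1)I_B = 1.36 mA.
V_CE = V_CC − I_C·R_C − I_E·R_E = 13 − 1.35×2.2 − 1.36×2.2 = 7.04 V.
V_CE = 7.04 V > 0.2 V confirms active-region operation.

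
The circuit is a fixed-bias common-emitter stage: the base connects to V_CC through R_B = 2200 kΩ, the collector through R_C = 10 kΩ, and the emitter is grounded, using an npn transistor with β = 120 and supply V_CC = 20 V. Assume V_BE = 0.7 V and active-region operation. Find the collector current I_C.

I_C ≈ 1.1 mA

Base loop: V_CC = I_B·R_B + V_BE, so I_B = (20 − 0.7)/2200 kΩ = 0.00877 mA.
In the active region I_C = β·I_B = 120 × 0.00877 = 1.05 mA.
Collector loop: V_CE = V_CC − I_C·R_C = 20 − 1.05×10 = 9.47 V.
Since V_CE = 9.47 V > V_CE(sat) ≈ 0.2 V, the transistor is in the active region as assumed.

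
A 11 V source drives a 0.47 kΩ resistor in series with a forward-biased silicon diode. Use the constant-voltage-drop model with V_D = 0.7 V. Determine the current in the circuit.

I ≈ 22 mA

KVL around the loop: 11 = V_D + I·R = 0.7 + I × 0.47 kΩ.
So I = (11 − 0.7) / 0.47 kΩ = 10.3 / 0.47 = 21.9 mA.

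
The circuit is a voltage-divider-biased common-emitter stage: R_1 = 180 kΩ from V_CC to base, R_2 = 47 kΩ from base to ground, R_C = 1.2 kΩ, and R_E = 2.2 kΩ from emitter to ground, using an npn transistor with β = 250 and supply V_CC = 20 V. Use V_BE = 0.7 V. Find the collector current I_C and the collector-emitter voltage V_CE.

Thevenize the base divider: V_Th = V_CC·R_2/(R_1+R_2) = 20×47/227 = 4.14 V, R_Th = R_1‖R_2 = 37.3 kΩ.
Base-emitter loop: V_Th = I_B·R_Th + V_BE + (β+1)I_B·R_E, so I_B = (4.14 − 0.7) / (37.3 + 251×2.2) = 0.00584 mA.
I_C = β·I_B = 250×0.00584 = 1.46 mA, and I_E = (β+1)I_B = 1.47 mA.
V_CE = V_CC − I_C·R_C − I_E·R_E = 20 − 1.46×1.2 − 1.47×2.2 = 15 V.
V_CE = 15 V > 0.2 V confirms active-region operation.

I_C ≈ 1.5 mA, V_CE ≈ 15 V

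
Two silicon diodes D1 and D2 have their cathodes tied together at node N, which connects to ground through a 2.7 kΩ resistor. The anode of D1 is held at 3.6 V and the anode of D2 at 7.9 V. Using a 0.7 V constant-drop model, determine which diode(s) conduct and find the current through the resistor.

Only D2 conducts; I_R ≈ 2.7 mA

Assume both conduct. Then node N would need to be at both 3.6−0.7 = 2.9 V and 7.9−0.7 = 7.2 V, which is impossible.
Assume only D2 conducts: V_N = 7.9 − 0.7 = 7.2 V, so I_R = 7.2/2.7 = 2.67 mA.
Check D1: its anode-to-cathode voltage is 3.6 − 7.2 = -3.6 V < 0.7 V, so it is off. The assumption is consistent.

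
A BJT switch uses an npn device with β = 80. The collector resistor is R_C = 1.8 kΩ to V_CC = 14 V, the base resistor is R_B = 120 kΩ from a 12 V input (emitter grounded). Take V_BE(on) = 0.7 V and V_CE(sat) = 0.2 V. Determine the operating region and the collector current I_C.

active; I_C ≈ 7.5 mA

Assume active. Base-emitter loop: I_B = (V_BB − V_BE)/R_B = (12 − 0.7)/120 = 0.0942 mA.
I_C = β·I_B = 80×0.0942 = 7.53 mA.
V_CE = V_CC − I_C·R_C = 14 − 7.53×1.8 = 0.44 V > V_CE(sat), so the active-region assumption holds.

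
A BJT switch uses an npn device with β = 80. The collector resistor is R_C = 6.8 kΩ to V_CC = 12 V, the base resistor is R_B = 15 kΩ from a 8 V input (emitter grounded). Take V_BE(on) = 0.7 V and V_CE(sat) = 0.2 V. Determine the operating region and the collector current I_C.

Assume active: I_B = (8 − 0.7)/15 = 0.487 mA, giving I_C = β·I_B = 38.9 mA.
But then V_CE = 12 − 38.9×6.8 = -253 V < V_CE(sat) = 0.2 V — impossible in the active region.
So the transistor is saturated. With V_CE = 0.2 V, I_C = (V_CC − 0.2)/R_C = 11.8/6.8 = 1.74 mA.
Check: β·I_B = 38.9 mA > I_C = 1.74 mA, confirming saturation.

saturation; I_C ≈ 1.7 mA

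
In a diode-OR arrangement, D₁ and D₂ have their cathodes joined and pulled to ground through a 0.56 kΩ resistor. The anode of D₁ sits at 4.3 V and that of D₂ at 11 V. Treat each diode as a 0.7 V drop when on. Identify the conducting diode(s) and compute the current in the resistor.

Only D₂ conducts; I_R ≈ 18 mA

Assume both conduct. Then node N would need to be at both 4.3−0.7 = 3.6 V and 11−0.7 = 10.3 V, which is impossible.
Assume only D₂ conducts: V_N = 11 − 0.7 = 10.3 V, so I_R = 10.3/0.56 = 18.4 mA.
Check D₁: its anode-to-cathode voltage is 4.3 − 10.3 = -6 V < 0.7 V, so it is off. The assumption is consistent.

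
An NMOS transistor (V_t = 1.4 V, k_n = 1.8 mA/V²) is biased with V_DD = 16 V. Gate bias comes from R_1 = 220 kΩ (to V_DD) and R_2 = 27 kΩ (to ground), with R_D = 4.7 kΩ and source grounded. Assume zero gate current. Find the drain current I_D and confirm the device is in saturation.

I_D ≈ 0.11 mA

V_G = V_DD·R_2/(R_1+R_2) = 16×27/247 = 1.75 V. With the source grounded, V_GS = V_G = 1.75 V.
Assume saturation: I_D = (k_n/2)(V_GS − V_t)² = (1.8/2)×(1.75 − 1.4)² = 0.9×0.349² = 0.11 mA.
V_DS = V_DD − I_D·R_D = 16 − 0.11×4.7 = 15.5 V.
Saturation requires V_DS ≥ V_GS − V_t = 0.349 V; 15.5 ≥ 0.349 ✓.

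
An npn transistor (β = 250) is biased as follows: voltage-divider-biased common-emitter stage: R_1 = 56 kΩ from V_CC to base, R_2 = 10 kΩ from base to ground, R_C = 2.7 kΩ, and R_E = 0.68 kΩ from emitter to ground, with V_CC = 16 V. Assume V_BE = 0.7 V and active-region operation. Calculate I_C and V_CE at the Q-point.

I_C ≈ 2.4 mA, V_CE ≈ 7.9 V

Thevenize the base divider: V_Th = V_CC·R_2/(R_1+R_2) = 16×10/66 = 2.42 V, R_Th = R_1‖R_2 = 8.48 kΩ.
Base-emitter loop: V_Th = I_B·R_Th + V_BE + (β+1)I_B·R_E, so I_B = (2.42 − 0.7) / (8.48 + 251×0.68) = 0.00962 mA.
I_C = β·I_B = 250×0.00962 = 2.41 mA, and I_E = (β+1)I_B = 2.42 mA.
V_CE = V_CC − I_C·R_C − I_E·R_E = 16 − 2.41×2.7 − 2.42×0.68 = 7.86 V.
V_CE = 7.86 V > 0.2 V confirms active-region operation.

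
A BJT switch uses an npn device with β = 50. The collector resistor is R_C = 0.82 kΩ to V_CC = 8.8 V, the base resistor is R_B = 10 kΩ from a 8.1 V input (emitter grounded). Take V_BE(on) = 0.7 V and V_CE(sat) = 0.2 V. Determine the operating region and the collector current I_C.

Assume active: I_B = (8.1 − 0.7)/10 = 0.74 mA, giving I_C = β·I_B = 37 mA.
But then V_CE = 8.8 − 37×0.82 = -21.5 V < V_CE(sat) = 0.2 V — impossible in the active region.
So the transistor is saturated. With V_CE = 0.2 V, I_C = (V_CC − 0.2)/R_C = 8.6/0.82 = 10.5 mA.
Check: β·I_B = 37 mA > I_C = 10.5 mA, confirming saturation.

saturation; I_C ≈ 10 mA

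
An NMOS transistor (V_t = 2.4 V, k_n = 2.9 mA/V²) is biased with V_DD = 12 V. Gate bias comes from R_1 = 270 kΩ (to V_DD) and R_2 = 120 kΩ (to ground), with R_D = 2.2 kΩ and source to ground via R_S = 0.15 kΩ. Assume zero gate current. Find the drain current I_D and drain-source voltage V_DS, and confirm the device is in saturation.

V_G = V_DD·R_2/(R_1+R_2) = 12×120/390 = 3.69 V.
Assume saturation: I_D = (k_n/2)(V_GS − V_t)² with V_GS = V_G − I_D·R_S = 3.69 − 0.15·I_D.
Substituting gives 0.0326·I_D² − 1.56·I_D + 2.42 = 0, with roots I_D = 1.6 or 46.3 mA.
The root I_D = 46.3 mA gives V_GS = -3.25 V ≤ V_t, so take I_D = 1.6 mA.
Then V_GS = 3.45 V and V_DS = V_DD − I_D(R_D+R_S) = 12 − 1.6×2.35 = 8.23 V.
Saturation requires V_DS ≥ V_GS − V_t = 1.05 V; 8.23 ≥ 1.05 ✓.

I_D ≈ 1.6 mA, V_DS ≈ 8.2 V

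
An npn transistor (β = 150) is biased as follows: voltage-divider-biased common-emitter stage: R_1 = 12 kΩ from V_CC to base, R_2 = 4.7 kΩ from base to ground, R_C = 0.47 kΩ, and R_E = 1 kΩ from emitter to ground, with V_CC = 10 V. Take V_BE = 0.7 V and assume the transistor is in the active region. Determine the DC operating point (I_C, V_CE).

Thevenize the base divider: V_Th = V_CC·R_2/(R_1+R_2) = 10×4.7/16.7 = 2.81 V, R_Th = R_1‖R_2 = 3.38 kΩ.
Base-emitter loop: V_Th = I_B·R_Th + V_BE + (β+1)I_B·R_E, so I_B = (2.81 − 0.7) / (3.38 + 151×1) = 0.0137 mA.
I_C = β·I_B = 150×0.0137 = 2.05 mA, and I_E = (β+1)I_B = 2.07 mA.
V_CE = V_CC − I_C·R_C − I_E·R_E = 10 − 2.05×0.47 − 2.07×1 = 6.97 V.
V_CE = 6.97 V > 0.2 V confirms active-region operation.

I_C ≈ 2.1 mA, V_CE ≈ 7 V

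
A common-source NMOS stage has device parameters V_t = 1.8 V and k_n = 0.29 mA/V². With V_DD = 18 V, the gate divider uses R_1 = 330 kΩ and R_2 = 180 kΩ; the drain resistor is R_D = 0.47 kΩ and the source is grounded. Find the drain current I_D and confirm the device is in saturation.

V_G = V_DD·R_2/(R_1+R_2) = 18×180/510 = 6.35 V. With the source grounded, V_GS = V_G = 6.35 V.
Assume saturation: I_D = (k_n/2)(V_GS − V_t)² = (0.29/2)×(6.35 − 1.8)² = 0.145×4.55² = 3.01 mA.
V_DS = V_DD − I_D·R_D = 18 − 3.01×0.47 = 16.6 V.
Saturation requires V_DS ≥ V_GS − V_t = 4.55 V; 16.6 ≥ 4.55 ✓.

I_D ≈ 3 mA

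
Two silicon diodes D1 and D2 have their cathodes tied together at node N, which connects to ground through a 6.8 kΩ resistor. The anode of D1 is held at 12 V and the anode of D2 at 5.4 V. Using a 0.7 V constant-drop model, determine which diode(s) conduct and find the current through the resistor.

Only D1 conducts; I_R ≈ 1.7 mA

Assume both conduct. Then node N would need to be at both 12−0.7 = 11.3 V and 5.4−0.7 = 4.7 V, which is impossible.
Assume only D1 conducts: V_N = 12 − 0.7 = 11.3 V, so I_R = 11.3/6.8 = 1.66 mA.
Check D2: its anode-to-cathode voltage is 5.4 − 11.3 = -5.9 V < 0.7 V, so it is off. The assumption is consistent.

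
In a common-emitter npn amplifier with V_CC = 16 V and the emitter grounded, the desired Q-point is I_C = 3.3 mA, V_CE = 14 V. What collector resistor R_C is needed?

R_C ≈ 0.61 kΩ

Collector loop: V_CC = I_C·R_C + V_CE.
R_C = (V_CC − V_CE)/I_C = (16 − 14)/3.3 = 0.606 kΩ.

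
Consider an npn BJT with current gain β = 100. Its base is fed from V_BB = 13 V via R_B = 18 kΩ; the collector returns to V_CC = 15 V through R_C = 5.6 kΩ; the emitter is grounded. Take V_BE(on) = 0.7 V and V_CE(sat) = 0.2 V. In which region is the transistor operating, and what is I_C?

saturation; I_C ≈ 2.6 mA

Assume active: I_B = (13 − 0.7)/18 = 0.683 mA, giving I_C = β·I_B = 68.3 mA.
But then V_CE = 15 − 68.3×5.6 = -368 V < V_CE(sat) = 0.2 V — impossible in the active region.
So the transistor is saturated. With V_CE = 0.2 V, I_C = (V_CC − 0.2)/R_C = 14.8/5.6 = 2.64 mA.
Check: β·I_B = 68.3 mA > I_C = 2.64 mA, confirming saturation.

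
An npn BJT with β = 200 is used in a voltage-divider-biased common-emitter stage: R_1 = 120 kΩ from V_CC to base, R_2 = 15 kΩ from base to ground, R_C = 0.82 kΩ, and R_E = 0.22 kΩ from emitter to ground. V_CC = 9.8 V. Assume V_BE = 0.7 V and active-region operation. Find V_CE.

V_CE ≈ 8.4 V

Thevenize the base divider: V_Th = V_CC·R_2/(R_1+R_2) = 9.8×15/135 = 1.09 V, R_Th = R_1‖R_2 = 13.3 kΩ.
Base-emitter loop: V_Th = I_B·R_Th + V_BE + (β+1)I_B·R_E, so I_B = (1.09 − 0.7) / (13.3 + 201×0.22) = 0.00676 mA.
I_C = β·I_B = 200×0.00676 = 1.35 mA, and I_E = (β+1)I_B = 1.36 mA.
V_CE = V_CC − I_C·R_C − I_E·R_E = 9.8 − 1.35×0.82 − 1.36×0.22 = 8.39 V.
V_CE = 8.39 V > 0.2 V confirms active-region operation.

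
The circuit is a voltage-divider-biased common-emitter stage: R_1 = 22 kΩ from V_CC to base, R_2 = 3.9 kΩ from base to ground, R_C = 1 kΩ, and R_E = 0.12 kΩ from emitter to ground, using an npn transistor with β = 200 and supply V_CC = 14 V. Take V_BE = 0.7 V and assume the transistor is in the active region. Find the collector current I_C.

Thevenize the base divider: V_Th = V_CC·R_2/(R_1+R_2) = 14×3.9/25.9 = 2.11 V, R_Th = R_1‖R_2 = 3.31 kΩ.
Base-emitter loop: V_Th = I_B·R_Th + V_BE + (β+1)I_B·R_E, so I_B = (2.11 − 0.7) / (3.31 + 201×0.12) = 0.0513 mA.
I_C = β·I_B = 200×0.0513 = 10.3 mA, and I_E = (β+1)I_B = 10.3 mA.
V_CE = V_CC − I_C·R_C − I_E·R_E = 14 − 10.3×1 − 10.3×0.12 = 2.5 V.
V_CE = 2.5 V > 0.2 V confirms active-region operation.

I_C ≈ 10 mA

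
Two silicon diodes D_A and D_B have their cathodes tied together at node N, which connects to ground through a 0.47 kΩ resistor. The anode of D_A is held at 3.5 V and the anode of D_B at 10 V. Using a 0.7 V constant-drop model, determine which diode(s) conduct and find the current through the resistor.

Only D_B conducts; I_R ≈ 20 mA

Assume both conduct. Then node N would need to be at both 3.5−0.7 = 2.8 V and 10−0.7 = 9.3 V, which is impossible.
Assume only D_B conducts: V_N = 10 − 0.7 = 9.3 V, so I_R = 9.3/0.47 = 19.8 mA.
Check D_A: its anode-to-cathode voltage is 3.5 − 9.3 = -5.8 V < 0.7 V, so it is off. The assumption is consistent.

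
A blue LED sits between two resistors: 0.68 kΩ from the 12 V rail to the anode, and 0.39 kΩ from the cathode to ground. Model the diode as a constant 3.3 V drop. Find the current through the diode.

I ≈ 8.1 mA

The two resistors are in series with the diode, so KVL gives 12 = I·0.68 + 3.3 + I·0.39.
I = (12 − 3.3) / (0.68 + 0.39) kΩ = 8.7 / 1.07 = 8.13 mA.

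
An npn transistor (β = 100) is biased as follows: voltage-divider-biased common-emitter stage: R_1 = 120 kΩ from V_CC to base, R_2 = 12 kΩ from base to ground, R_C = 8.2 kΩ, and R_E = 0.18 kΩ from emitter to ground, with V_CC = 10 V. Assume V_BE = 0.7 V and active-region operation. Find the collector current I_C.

Thevenize the base divider: V_Th = V_CC·R_2/(R_1+R_2) = 10×12/132 = 0.909 V, R_Th = R_1‖R_2 = 10.9 kΩ.
Base-emitter loop: V_Th = I_B·R_Th + V_BE + (β+1)I_B·R_E, so I_B = (0.909 − 0.7) / (10.9 + 101×0.18) = 0.00719 mA.
I_C = β·I_B = 100×0.00719 = 0.719 mA, and I_E = (β+1)I_B = 0.726 mA.
V_CE = V_CC − I_C·R_C − I_E·R_E = 10 − 0.719×8.2 − 0.726×0.18 = 3.98 V.
V_CE = 3.98 V > 0.2 V confirms active-region operation.

I_C ≈ 0.72 mA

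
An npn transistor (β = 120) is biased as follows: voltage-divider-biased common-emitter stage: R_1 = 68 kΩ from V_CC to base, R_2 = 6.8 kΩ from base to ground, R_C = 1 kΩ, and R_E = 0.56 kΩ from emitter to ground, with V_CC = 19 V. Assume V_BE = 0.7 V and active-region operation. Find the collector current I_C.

Thevenize the base divider: V_Th = V_CC·R_2/(R_1+R_2) = 19×6.8/74.8 = 1.73 V, R_Th = R_1‖R_2 = 6.18 kΩ.
Base-emitter loop: V_Th = I_B·R_Th + V_BE + (β+1)I_B·R_E, so I_B = (1.73 − 0.7) / (6.18 + 121×0.56) = 0.0139 mA.
I_C = β·I_B = 120×0.0139 = 1.67 mA, and I_E = (β+1)I_B = 1.68 mA.
V_CE = V_CC − I_C·R_C − I_E·R_E = 19 − 1.67×1 − 1.68×0.56 = 16.4 V.
V_CE = 16.4 V > 0.2 V confirms active-region operation.

I_C ≈ 1.7 mA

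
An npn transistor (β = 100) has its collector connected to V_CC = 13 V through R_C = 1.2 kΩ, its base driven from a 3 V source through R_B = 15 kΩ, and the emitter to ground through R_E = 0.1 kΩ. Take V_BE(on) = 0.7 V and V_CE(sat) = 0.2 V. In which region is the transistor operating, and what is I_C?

Assume active. Base-emitter loop: I_B = (V_BB − V_BE)/(R_B + (β+1)R_E) = (3 − 0.7)/(15 + 101×0.1) = 0.0916 mA.
I_C = β·I_B = 100×0.0916 = 9.16 mA.
V_CE = V_CC − I_C·R_C − I_E·R_E = 13 − 9.16×1.2 − 9.25×0.1 = 1.08 V > V_CE(sat), so the active-region assumption holds.

active; I_C ≈ 9.2 mA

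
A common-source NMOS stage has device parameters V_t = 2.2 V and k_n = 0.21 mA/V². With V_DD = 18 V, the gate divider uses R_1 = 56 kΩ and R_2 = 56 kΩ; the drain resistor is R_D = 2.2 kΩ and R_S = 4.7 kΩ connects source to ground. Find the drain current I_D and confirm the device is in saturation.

V_G = V_DD·R_2/(R_1+R_2) = 18×56/112 = 9 V.
Assume saturation: I_D = (k_n/2)(V_GS − V_t)² with V_GS = V_G − I_D·R_S = 9 − 4.7·I_D.
Substituting gives 2.32·I_D² − 7.71·I_D + 4.86 = 0, with roots I_D = 0.844 or 2.48 mA.
The root I_D = 2.48 mA gives V_GS = -2.66 V ≤ V_t, so take I_D = 0.844 mA.
Then V_GS = 5.03 V and V_DS = V_DD − I_D(R_D+R_S) = 18 − 0.844×6.9 = 12.2 V.
Saturation requires V_DS ≥ V_GS − V_t = 2.83 V; 12.2 ≥ 2.83 ✓.

I_D ≈ 0.84 mA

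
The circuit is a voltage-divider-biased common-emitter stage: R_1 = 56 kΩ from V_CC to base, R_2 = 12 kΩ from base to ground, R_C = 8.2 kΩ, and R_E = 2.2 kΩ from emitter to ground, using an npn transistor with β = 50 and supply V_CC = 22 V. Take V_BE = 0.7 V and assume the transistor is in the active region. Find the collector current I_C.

Thevenize the base divider: V_Th = V_CC·R_2/(R_1+R_2) = 22×12/68 = 3.88 V, R_Th = R_1‖R_2 = 9.88 kΩ.
Base-emitter loop: V_Th = I_B·R_Th + V_BE + (β+1)I_B·R_E, so I_B = (3.88 − 0.7) / (9.88 + 51×2.2) = 0.0261 mA.
I_C = β·I_B = 50×0.0261 = 1.3 mA, and I_E = (β+1)I_B = 1.33 mA.
V_CE = V_CC − I_C·R_C − I_E·R_E = 22 − 1.3×8.2 − 1.33×2.2 = 8.39 V.
V_CE = 8.39 V > 0.2 V confirms active-region operation.

I_C ≈ 1.3 mA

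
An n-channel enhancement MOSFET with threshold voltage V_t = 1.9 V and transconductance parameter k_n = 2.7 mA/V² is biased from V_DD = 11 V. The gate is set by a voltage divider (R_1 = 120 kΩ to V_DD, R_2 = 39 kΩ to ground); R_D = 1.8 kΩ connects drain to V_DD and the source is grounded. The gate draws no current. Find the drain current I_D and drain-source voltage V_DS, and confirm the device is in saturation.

I_D ≈ 0.86 mA, V_DS ≈ 9.5 V

V_G = V_DD·R_2/(R_1+R_2) = 11×39/159 = 2.7 V. With the source grounded, V_GS = V_G = 2.7 V.
Assume saturation: I_D = (k_n/2)(V_GS − V_t)² = (2.7/2)×(2.7 − 1.9)² = 1.35×0.798² = 0.86 mA.
V_DS = V_DD − I_D·R_D = 11 − 0.86×1.8 = 9.45 V.
Saturation requires V_DS ≥ V_GS − V_t = 0.798 V; 9.45 ≥ 0.798 ✓.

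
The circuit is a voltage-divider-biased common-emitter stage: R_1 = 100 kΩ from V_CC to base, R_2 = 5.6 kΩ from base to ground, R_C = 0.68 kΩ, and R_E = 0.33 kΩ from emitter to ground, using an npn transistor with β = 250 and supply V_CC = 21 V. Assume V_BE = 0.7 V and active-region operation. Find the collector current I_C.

I_C ≈ 1.2 mA

Thevenize the base divider: V_Th = V_CC·R_2/(R_1+R_2) = 21×5.6/106 = 1.11 V, R_Th = R_1‖R_2 = 5.3 kΩ.
Base-emitter loop: V_Th = I_B·R_Th + V_BE + (β+1)I_B·R_E, so I_B = (1.11 − 0.7) / (5.3 + 251×0.33) = 0.00469 mA.
I_C = β·I_B = 250×0.00469 = 1.17 mA, and I_E = (β+1)I_B = 1.18 mA.
V_CE = V_CC − I_C·R_C − I_E·R_E = 21 − 1.17×0.68 − 1.18×0.33 = 19.8 V.
V_CE = 19.8 V > 0.2 V confirms active-region operation.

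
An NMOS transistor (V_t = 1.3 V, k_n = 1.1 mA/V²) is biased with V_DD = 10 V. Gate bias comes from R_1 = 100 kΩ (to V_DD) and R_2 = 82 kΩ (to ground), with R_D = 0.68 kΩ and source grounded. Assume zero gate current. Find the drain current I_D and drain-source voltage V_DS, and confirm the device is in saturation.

I_D ≈ 5.7 mA, V_DS ≈ 6.2 V

V_G = V_DD·R_2/(R_1+R_2) = 10×82/182 = 4.51 V. With the source grounded, V_GS = V_G = 4.51 V.
Assume saturation: I_D = (k_n/2)(V_GS − V_t)² = (1.1/2)×(4.51 − 1.3)² = 0.55×3.21² = 5.65 mA.
V_DS = V_DD − I_D·R_D = 10 − 5.65×0.68 = 6.16 V.
Saturation requires V_DS ≥ V_GS − V_t = 3.21 V; 6.16 ≥ 3.21 ✓.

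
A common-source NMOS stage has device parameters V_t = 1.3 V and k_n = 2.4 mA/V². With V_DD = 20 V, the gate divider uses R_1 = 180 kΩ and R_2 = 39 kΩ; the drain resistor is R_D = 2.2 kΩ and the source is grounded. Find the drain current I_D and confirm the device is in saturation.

I_D ≈ 6.1 mA

V_G = V_DD·R_2/(R_1+R_2) = 20×39/219 = 3.56 V. With the source grounded, V_GS = V_G = 3.56 V.
Assume saturation: I_D = (k_n/2)(V_GS − V_t)² = (2.4/2)×(3.56 − 1.3)² = 1.2×2.26² = 6.14 mA.
V_DS = V_DD − I_D·R_D = 20 − 6.14×2.2 = 6.5 V.
Saturation requires V_DS ≥ V_GS − V_t = 2.26 V; 6.5 ≥ 2.26 ✓.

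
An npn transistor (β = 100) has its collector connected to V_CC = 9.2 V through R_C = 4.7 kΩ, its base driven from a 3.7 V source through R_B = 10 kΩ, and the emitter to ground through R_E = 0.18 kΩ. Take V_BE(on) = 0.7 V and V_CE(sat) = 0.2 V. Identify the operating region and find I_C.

saturation; I_C ≈ 1.8 mA

Assume active: I_B = (3.7 − 0.7)/(10 + 101×0.18) = 0.106 mA, I_C = β·I_B = 10.6 mA.
Then V_CE = 9.2 − 10.6×4.7 − 10.8×0.18 = -42.8 V < 0.2 V — the active assumption fails.
Re-solve with V_CE = 0.2 V. KCL at the emitter: V_E/R_E = (V_BB−0.7−V_E)/R_B + (V_CC−0.2−V_E)/R_C, giving V_E = 0.377 V.
I_C = (V_CC − 0.2 − V_E)/R_C = (9 − 0.377)/4.7 = 1.83 mA.
Check: I_B = (3 − 0.377)/10 = 0.262 mA, and β·I_B = 26.2 mA > I_C, confirming saturation.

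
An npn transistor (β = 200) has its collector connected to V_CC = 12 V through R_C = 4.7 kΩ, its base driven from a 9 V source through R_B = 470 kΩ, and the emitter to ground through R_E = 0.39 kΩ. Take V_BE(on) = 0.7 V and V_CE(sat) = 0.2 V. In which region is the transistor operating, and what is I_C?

saturation; I_C ≈ 2.3 mA

Assume active: I_B = (9 − 0.7)/(470 + 201×0.39) = 0.0151 mA, I_C = β·I_B = 3.03 mA.
Then V_CE = 12 − 3.03×4.7 − 3.04×0.39 = -3.41 V < 0.2 V — the active assumption fails.
Re-solve with V_CE = 0.2 V. KCL at the emitter: V_E/R_E = (V_BB−0.7−V_E)/R_B + (V_CC−0.2−V_E)/R_C, giving V_E = 0.91 V.
I_C = (V_CC − 0.2 − V_E)/R_C = (11.8 − 0.91)/4.7 = 2.32 mA.
Check: I_B = (8.3 − 0.91)/470 = 0.0157 mA, and β·I_B = 3.14 mA > I_C, confirming saturation.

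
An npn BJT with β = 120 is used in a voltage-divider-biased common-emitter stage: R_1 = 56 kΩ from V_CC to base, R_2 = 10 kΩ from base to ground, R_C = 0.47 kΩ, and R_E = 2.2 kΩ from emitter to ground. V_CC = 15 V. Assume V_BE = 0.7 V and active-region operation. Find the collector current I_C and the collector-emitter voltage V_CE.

Thevenize the base divider: V_Th = V_CC·R_2/(R_1+R_2) = 15×10/66 = 2.27 V, R_Th = R_1‖R_2 = 8.48 kΩ.
Base-emitter loop: V_Th = I_B·R_Th + V_BE + (β+1)I_B·R_E, so I_B = (2.27 − 0.7) / (8.48 + 121×2.2) = 0.00573 mA.
I_C = β·I_B = 120×0.00573 = 0.687 mA, and I_E = (β+1)I_B = 0.693 mA.
V_CE = V_CC − I_C·R_C − I_E·R_E = 15 − 0.687×0.47 − 0.693×2.2 = 13.2 V.
V_CE = 13.2 V > 0.2 V confirms active-region operation.

I_C ≈ 0.69 mA, V_CE ≈ 13 V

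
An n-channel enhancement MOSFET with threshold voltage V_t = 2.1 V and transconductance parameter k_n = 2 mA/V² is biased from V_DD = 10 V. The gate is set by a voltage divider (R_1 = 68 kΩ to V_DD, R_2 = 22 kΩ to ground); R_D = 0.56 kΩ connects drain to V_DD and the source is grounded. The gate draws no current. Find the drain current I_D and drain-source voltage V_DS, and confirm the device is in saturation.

V_G = V_DD·R_2/(R_1+R_2) = 10×22/90 = 2.44 V. With the source grounded, V_GS = V_G = 2.44 V.
Assume saturation: I_D = (k_n/2)(V_GS − V_t)² = (2/2)×(2.44 − 2.1)² = 1×0.344² = 0.119 mA.
V_DS = V_DD − I_D·R_D = 10 − 0.119×0.56 = 9.93 V.
Saturation requires V_DS ≥ V_GS − V_t = 0.344 V; 9.93 ≥ 0.344 ✓.

I_D ≈ 0.12 mA, V_DS ≈ 9.9 V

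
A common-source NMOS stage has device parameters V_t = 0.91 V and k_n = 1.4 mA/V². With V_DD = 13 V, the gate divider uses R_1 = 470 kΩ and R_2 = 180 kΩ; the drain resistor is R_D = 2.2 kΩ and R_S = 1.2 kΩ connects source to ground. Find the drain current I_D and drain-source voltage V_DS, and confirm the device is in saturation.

I_D ≈ 1.2 mA, V_DS ≈ 9 V

V_G = V_DD·R_2/(R_1+R_2) = 13×180/650 = 3.6 V.
Assume saturation: I_D = (k_n/2)(V_GS − V_t)² with V_GS = V_G − I_D·R_S = 3.6 − 1.2·I_D.
Substituting gives 1.01·I_D² − 5.52·I_D + 5.07 = 0, with roots I_D = 1.17 or 4.31 mA.
The root I_D = 4.31 mA gives V_GS = -1.57 V ≤ V_t, so take I_D = 1.17 mA.
Then V_GS = 2.2 V and V_DS = V_DD − I_D(R_D+R_S) = 13 − 1.17×3.4 = 9.04 V.
Saturation requires V_DS ≥ V_GS − V_t = 1.29 V; 9.04 ≥ 1.29 ✓.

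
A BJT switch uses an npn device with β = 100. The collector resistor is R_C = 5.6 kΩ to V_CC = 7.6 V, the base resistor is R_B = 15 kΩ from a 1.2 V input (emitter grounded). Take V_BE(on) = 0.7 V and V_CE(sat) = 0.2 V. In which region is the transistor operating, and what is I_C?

saturation; I_C ≈ 1.3 mA

Assume active: I_B = (1.2 − 0.7)/15 = 0.0333 mA, giving I_C = β·I_B = 3.33 mA.
But then V_CE = 7.6 − 3.33×5.6 = -11.1 V < V_CE(sat) = 0.2 V — impossible in the active region.
So the transistor is saturated. With V_CE = 0.2 V, I_C = (V_CC − 0.2)/R_C = 7.4/5.6 = 1.32 mA.
Check: β·I_B = 3.33 mA > I_C = 1.32 mA, confirming saturation.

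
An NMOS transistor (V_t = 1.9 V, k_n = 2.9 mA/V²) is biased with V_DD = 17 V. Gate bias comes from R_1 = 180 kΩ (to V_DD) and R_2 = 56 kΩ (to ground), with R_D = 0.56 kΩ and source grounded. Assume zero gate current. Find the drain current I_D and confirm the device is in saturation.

V_G = V_DD·R_2/(R_1+R_2) = 17×56/236 = 4.03 V. With the source grounded, V_GS = V_G = 4.03 V.
Assume saturation: I_D = (k_n/2)(V_GS − V_t)² = (2.9/2)×(4.03 − 1.9)² = 1.45×2.13² = 6.6 mA.
V_DS = V_DD − I_D·R_D = 17 − 6.6×0.56 = 13.3 V.
Saturation requires V_DS ≥ V_GS − V_t = 2.13 V; 13.3 ≥ 2.13 ✓.

I_D ≈ 6.6 mA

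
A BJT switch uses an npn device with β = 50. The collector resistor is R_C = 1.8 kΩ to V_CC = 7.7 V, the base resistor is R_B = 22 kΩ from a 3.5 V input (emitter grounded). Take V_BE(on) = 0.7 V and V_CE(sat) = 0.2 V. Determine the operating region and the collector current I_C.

saturation; I_C ≈ 4.2 mA

Assume active: I_B = (3.5 − 0.7)/22 = 0.127 mA, giving I_C = β·I_B = 6.36 mA.
But then V_CE = 7.7 − 6.36×1.8 = -3.75 V < V_CE(sat) = 0.2 V — impossible in the active region.
So the transistor is saturated. With V_CE = 0.2 V, I_C = (V_CC − 0.2)/R_C = 7.5/1.8 = 4.17 mA.
Check: β·I_B = 6.36 mA > I_C = 4.17 mA, confirming saturation.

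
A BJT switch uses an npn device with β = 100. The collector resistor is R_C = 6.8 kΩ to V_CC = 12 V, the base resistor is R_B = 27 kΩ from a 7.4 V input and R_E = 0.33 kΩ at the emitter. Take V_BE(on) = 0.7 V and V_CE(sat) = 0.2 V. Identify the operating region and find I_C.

Assume active: I_B = (7.4 − 0.7)/(27 + 101×0.33) = 0.111 mA, I_C = β·I_B = 11.1 mA.
Then V_CE = 12 − 11.1×6.8 − 11.2×0.33 = -67.2 V < 0.2 V — the active assumption fails.
Re-solve with V_CE = 0.2 V. KCL at the emitter: V_E/R_E = (V_BB−0.7−V_E)/R_B + (V_CC−0.2−V_E)/R_C, giving V_E = 0.617 V.
I_C = (V_CC − 0.2 − V_E)/R_C = (11.8 − 0.617)/6.8 = 1.64 mA.
Check: I_B = (6.7 − 0.617)/27 = 0.225 mA, and β·I_B = 22.5 mA > I_C, confirming saturation.

saturation; I_C ≈ 1.6 mA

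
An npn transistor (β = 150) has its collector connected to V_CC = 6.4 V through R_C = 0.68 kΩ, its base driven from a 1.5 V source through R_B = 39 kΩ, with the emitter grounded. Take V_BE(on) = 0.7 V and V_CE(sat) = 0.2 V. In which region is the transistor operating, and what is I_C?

active; I_C ≈ 3.1 mA

Assume active. Base-emitter loop: I_B = (V_BB − V_BE)/R_B = (1.5 − 0.7)/39 = 0.0205 mA.
I_C = β·I_B = 150×0.0205 = 3.08 mA.
V_CE = V_CC − I_C·R_C = 6.4 − 3.08×0.68 = 4.31 V > V_CE(sat), so the active-region assumption holds.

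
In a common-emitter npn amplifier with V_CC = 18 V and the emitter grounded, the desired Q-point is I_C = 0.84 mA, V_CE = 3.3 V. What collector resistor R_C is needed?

Collector loop: V_CC = I_C·R_C + V_CE.
R_C = (V_CC − V_CE)/I_C = (18 − 3.3)/0.84 = 17.5 kΩ.

R_C ≈ 18 kΩ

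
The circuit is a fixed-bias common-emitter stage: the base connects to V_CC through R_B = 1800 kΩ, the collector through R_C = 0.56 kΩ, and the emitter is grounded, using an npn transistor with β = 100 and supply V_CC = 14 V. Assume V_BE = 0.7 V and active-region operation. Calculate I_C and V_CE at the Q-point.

Base loop: V_CC = I_B·R_B + V_BE, so I_B = (14 − 0.7)/1800 kΩ = 0.00739 mA.
In the active region I_C = β·I_B = 100 × 0.00739 = 0.739 mA.
Collector loop: V_CE = V_CC − I_C·R_C = 14 − 0.739×0.56 = 13.6 V.
Since V_CE = 13.6 V > V_CE(sat) ≈ 0.2 V, the transistor is in the active region as assumed.

I_C ≈ 0.74 mA, V_CE ≈ 14 V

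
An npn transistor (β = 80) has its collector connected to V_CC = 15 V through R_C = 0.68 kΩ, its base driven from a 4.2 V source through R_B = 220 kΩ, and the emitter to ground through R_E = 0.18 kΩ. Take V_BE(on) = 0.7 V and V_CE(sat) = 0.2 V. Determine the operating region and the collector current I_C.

Assume active. Base-emitter loop: I_B = (V_BB − V_BE)/(R_B + (β+1)R_E) = (4.2 − 0.7)/(220 + 81×0.18) = 0.0149 mA.
I_C = β·I_B = 80×0.0149 = 1.19 mA.
V_CE = V_CC − I_C·R_C − I_E·R_E = 15 − 1.19×0.68 − 1.21×0.18 = 14 V > V_CE(sat), so the active-region assumption holds.

active; I_C ≈ 1.2 mA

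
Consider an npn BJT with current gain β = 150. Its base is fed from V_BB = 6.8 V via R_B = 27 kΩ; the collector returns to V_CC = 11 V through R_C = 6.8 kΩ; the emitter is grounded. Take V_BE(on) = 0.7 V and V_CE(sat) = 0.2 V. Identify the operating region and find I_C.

saturation; I_C ≈ 1.6 mA

Assume active: I_B = (6.8 − 0.7)/27 = 0.226 mA, giving I_C = β·I_B = 33.9 mA.
But then V_CE = 11 − 33.9×6.8 = -219 V < V_CE(sat) = 0.2 V — impossible in the active region.
So the transistor is saturated. With V_CE = 0.2 V, I_C = (V_CC − 0.2)/R_C = 10.8/6.8 = 1.59 mA.
Check: β·I_B = 33.9 mA > I_C = 1.59 mA, confirming saturation.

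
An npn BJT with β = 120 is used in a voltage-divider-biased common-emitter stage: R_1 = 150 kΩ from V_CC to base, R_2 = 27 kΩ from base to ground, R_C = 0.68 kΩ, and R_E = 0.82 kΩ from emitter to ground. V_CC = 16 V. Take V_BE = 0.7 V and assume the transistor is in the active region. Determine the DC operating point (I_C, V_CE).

I_C ≈ 1.7 mA, V_CE ≈ 13 V

Thevenize the base divider: V_Th = V_CC·R_2/(R_1+R_2) = 16×27/177 = 2.44 V, R_Th = R_1‖R_2 = 22.9 kΩ.
Base-emitter loop: V_Th = I_B·R_Th + V_BE + (β+1)I_B·R_E, so I_B = (2.44 − 0.7) / (22.9 + 121×0.82) = 0.0143 mA.
I_C = β·I_B = 120×0.0143 = 1.71 mA, and I_E = (β+1)I_B = 1.72 mA.
V_CE = V_CC − I_C·R_C − I_E·R_E = 16 − 1.71×0.68 − 1.72×0.82 = 13.4 V.
V_CE = 13.4 V > 0.2 V confirms active-region operation.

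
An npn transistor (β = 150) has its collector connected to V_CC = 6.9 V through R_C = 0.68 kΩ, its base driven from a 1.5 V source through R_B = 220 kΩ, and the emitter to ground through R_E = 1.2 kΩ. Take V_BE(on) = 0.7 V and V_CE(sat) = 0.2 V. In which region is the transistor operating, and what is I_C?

Assume active. Base-emitter loop: I_B = (V_BB − V_BE)/(R_B + (β+1)R_E) = (1.5 − 0.7)/(220 + 151×1.2) = 0.00199 mA.
I_C = β·I_B = 150×0.00199 = 0.299 mA.
V_CE = V_CC − I_C·R_C − I_E·R_E = 6.9 − 0.299×0.68 − 0.301×1.2 = 6.34 V > V_CE(sat), so the active-region assumption holds.

active; I_C ≈ 0.3 mA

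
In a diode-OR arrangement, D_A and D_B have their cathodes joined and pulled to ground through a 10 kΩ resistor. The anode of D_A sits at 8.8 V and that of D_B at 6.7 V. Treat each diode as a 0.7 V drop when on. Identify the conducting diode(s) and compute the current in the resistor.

Assume both conduct. Then node N would need to be at both 8.8−0.7 = 8.1 V and 6.7−0.7 = 6 V, which is impossible.
Assume only D_A conducts: V_N = 8.8 − 0.7 = 8.1 V, so I_R = 8.1/10 = 0.81 mA.
Check D_B: its anode-to-cathode voltage is 6.7 − 8.1 = -1.4 V < 0.7 V, so it is off. The assumption is consistent.

Only D_A conducts; I_R ≈ 0.81 mA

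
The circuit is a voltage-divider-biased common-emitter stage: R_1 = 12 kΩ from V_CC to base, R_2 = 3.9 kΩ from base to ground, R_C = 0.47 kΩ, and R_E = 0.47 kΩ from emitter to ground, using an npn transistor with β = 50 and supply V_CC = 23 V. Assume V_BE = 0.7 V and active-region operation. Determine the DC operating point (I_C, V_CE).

I_C ≈ 9.2 mA, V_CE ≈ 14 V

Thevenize the base divider: V_Th = V_CC·R_2/(R_1+R_2) = 23×3.9/15.9 = 5.64 V, R_Th = R_1‖R_2 = 2.94 kΩ.
Base-emitter loop: V_Th = I_B·R_Th + V_BE + (β+1)I_B·R_E, so I_B = (5.64 − 0.7) / (2.94 + 51×0.47) = 0.184 mA.
I_C = β·I_B = 50×0.184 = 9.18 mA, and I_E = (β+1)I_B = 9.36 mA.
V_CE = V_CC − I_C·R_C − I_E·R_E = 23 − 9.18×0.47 − 9.36×0.47 = 14.3 V.
V_CE = 14.3 V > 0.2 V confirms active-region operation.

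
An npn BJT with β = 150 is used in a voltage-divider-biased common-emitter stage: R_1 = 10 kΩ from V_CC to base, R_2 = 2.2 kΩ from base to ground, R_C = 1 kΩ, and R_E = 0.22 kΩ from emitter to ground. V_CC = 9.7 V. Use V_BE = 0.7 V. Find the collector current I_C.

I_C ≈ 4.5 mA

Thevenize the base divider: V_Th = V_CC·R_2/(R_1+R_2) = 9.7×2.2/12.2 = 1.75 V, R_Th = R_1‖R_2 = 1.8 kΩ.
Base-emitter loop: V_Th = I_B·R_Th + V_BE + (β+1)I_B·R_E, so I_B = (1.75 − 0.7) / (1.8 + 151×0.22) = 0.03 mA.
I_C = β·I_B = 150×0.03 = 4.49 mA, and I_E = (β+1)I_B = 4.52 mA.
V_CE = V_CC − I_C·R_C − I_E·R_E = 9.7 − 4.49×1 − 4.52×0.22 = 4.21 V.
V_CE = 4.21 V > 0.2 V confirms active-region operation.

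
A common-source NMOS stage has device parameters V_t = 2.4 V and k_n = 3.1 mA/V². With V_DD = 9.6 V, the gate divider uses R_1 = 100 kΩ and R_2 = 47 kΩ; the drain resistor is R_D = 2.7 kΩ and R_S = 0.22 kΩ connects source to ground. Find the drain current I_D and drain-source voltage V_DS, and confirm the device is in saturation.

V_G = V_DD·R_2/(R_1+R_2) = 9.6×47/147 = 3.07 V.
Assume saturation: I_D = (k_n/2)(V_GS − V_t)² with V_GS = V_G − I_D·R_S = 3.07 − 0.22·I_D.
Substituting gives 0.075·I_D² − 1.46·I_D + 0.695 = 0, with roots I_D = 0.489 or 18.9 mA.
The root I_D = 18.9 mA gives V_GS = -1.09 V ≤ V_t, so take I_D = 0.489 mA.
Then V_GS = 2.96 V and V_DS = V_DD − I_D(R_D+R_S) = 9.6 − 0.489×2.92 = 8.17 V.
Saturation requires V_DS ≥ V_GS − V_t = 0.562 V; 8.17 ≥ 0.562 ✓.

I_D ≈ 0.49 mA, V_DS ≈ 8.2 V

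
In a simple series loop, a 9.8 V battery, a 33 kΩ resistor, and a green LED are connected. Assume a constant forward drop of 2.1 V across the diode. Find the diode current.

I ≈ 0.23 mA

KVL around the loop: 9.8 = V_D + I·R = 2.1 + I × 33 kΩ.
So I = (9.8 − 2.1) / 33 kΩ = 7.7 / 33 = 0.233 mA.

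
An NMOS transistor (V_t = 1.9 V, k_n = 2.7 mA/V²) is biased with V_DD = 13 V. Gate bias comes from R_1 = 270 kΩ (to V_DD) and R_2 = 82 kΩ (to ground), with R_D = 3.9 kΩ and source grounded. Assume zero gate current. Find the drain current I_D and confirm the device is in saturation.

V_G = V_DD·R_2/(R_1+R_2) = 13×82/352 = 3.03 V. With the source grounded, V_GS = V_G = 3.03 V.
Assume saturation: I_D = (k_n/2)(V_GS − V_t)² = (2.7/2)×(3.03 − 1.9)² = 1.35×1.13² = 1.72 mA.
V_DS = V_DD − I_D·R_D = 13 − 1.72×3.9 = 6.3 V.
Saturation requires V_DS ≥ V_GS − V_t = 1.13 V; 6.3 ≥ 1.13 ✓.

I_D ≈ 1.7 mA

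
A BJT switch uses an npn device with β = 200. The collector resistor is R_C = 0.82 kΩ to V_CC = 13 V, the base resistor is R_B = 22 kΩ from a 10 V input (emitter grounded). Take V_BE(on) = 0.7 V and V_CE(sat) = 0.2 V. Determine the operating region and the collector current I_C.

Assume active: I_B = (10 − 0.7)/22 = 0.423 mA, giving I_C = β·I_B = 84.5 mA.
But then V_CE = 13 − 84.5×0.82 = -56.3 V < V_CE(sat) = 0.2 V — impossible in the active region.
So the transistor is saturated. With V_CE = 0.2 V, I_C = (V_CC − 0.2)/R_C = 12.8/0.82 = 15.6 mA.
Check: β·I_B = 84.5 mA > I_C = 15.6 mA, confirming saturation.

saturation; I_C ≈ 16 mA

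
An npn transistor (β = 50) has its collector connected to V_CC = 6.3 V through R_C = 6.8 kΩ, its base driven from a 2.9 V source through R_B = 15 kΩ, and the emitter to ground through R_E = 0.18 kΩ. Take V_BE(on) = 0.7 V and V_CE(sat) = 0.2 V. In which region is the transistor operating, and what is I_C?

Assume active: I_B = (2.9 − 0.7)/(15 + 51×0.18) = 0.091 mA, I_C = β·I_B = 4.55 mA.
Then V_CE = 6.3 − 4.55×6.8 − 4.64×0.18 = -25.5 V < 0.2 V — the active assumption fails.
Re-solve with V_CE = 0.2 V. KCL at the emitter: V_E/R_E = (V_BB−0.7−V_E)/R_B + (V_CC−0.2−V_E)/R_C, giving V_E = 0.181 V.
I_C = (V_CC − 0.2 − V_E)/R_C = (6.1 − 0.181)/6.8 = 0.87 mA.
Check: I_B = (2.2 − 0.181)/15 = 0.135 mA, and β·I_B = 6.73 mA > I_C, confirming saturation.

saturation; I_C ≈ 0.87 mA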